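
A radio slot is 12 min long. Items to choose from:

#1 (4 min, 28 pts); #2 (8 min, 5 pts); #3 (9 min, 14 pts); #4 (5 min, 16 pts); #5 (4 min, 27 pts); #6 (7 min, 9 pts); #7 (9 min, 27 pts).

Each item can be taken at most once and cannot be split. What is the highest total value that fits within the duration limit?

55 pts

This is a 0/1 knapsack; check combinations near the capacity.
- #1+#5: duration 4+4=8, value 28+27=55
- #1+#4: duration 4+5=9, value 28+16=44
- #4+#5: duration 5+4=9, value 16+27=43
- #1+#6: duration 4+7=11, value 28+9=37
Best: 55 pts.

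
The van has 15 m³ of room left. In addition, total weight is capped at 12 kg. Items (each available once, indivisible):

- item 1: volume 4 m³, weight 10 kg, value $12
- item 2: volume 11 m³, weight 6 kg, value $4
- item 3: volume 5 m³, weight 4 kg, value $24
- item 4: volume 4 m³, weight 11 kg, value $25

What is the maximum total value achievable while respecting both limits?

Feasible sets respecting both limits:
- item 4: volume 4, weight 11, value 25
- item 3: volume 5, weight 4, value 24
- item 1: volume 4, weight 10, value 12
Best: $25.

$25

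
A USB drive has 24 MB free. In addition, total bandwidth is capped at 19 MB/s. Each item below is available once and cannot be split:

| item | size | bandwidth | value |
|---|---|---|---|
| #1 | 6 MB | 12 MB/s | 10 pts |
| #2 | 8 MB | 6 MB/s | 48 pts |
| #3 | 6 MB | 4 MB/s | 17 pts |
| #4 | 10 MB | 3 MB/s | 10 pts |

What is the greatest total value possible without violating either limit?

Feasible sets respecting both limits:
- #2+#3+#4: size 24, bandwidth 13, value 75
- #2+#3: size 14, bandwidth 10, value 65
- #1+#2: size 14, bandwidth 18, value 58
- #2+#4: size 18, bandwidth 9, value 58
Best: 75 pts.

75 pts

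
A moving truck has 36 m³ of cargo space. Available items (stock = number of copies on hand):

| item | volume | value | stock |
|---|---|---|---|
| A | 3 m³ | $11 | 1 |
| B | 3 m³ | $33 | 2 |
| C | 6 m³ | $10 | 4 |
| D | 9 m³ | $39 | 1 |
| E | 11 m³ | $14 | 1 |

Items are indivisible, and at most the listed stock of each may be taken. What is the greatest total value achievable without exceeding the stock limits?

Top feasible selections:
- 1×A + 2×B + 3×C + 1×D: volume 36, value 146
- 1×A + 2×B + 1×C + 1×D + 1×E: volume 35, value 140
Best: $146.

$146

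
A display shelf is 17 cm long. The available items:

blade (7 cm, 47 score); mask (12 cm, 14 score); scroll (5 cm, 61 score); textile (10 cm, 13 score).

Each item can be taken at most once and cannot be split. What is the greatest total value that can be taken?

Check high-value combinations within 17 cm:
- blade+scroll: length 7+5=12, value 47+61=108
- mask+scroll: length 12+5=17, value 14+61=75
- scroll+textile: length 5+10=15, value 61+13=74
Best: 108 score.

108 score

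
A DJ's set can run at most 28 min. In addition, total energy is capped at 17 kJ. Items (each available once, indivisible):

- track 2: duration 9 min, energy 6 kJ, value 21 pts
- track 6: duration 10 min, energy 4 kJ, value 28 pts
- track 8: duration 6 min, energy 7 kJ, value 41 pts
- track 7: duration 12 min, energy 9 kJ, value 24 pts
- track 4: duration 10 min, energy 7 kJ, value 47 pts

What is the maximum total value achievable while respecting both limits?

Feasible sets respecting both limits:
- track 2+track 6+track 8: duration 25, energy 17, value 90
- track 8+track 4: duration 16, energy 14, value 88
- track 6+track 4: duration 20, energy 11, value 75
- track 7+track 4: duration 22, energy 16, value 71
Best: 90 pts.

90 pts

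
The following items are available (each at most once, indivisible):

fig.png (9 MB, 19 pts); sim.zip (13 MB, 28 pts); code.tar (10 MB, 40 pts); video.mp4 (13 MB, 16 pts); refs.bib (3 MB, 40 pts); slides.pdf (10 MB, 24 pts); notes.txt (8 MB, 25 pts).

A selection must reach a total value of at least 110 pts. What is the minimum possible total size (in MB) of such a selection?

30

Subsets with value ≥ 110, sorted by total size:
- fig.png+code.tar+refs.bib+notes.txt: size 30, value 124
- code.tar+refs.bib+slides.pdf+notes.txt: size 31, value 129
- fig.png+code.tar+refs.bib+slides.pdf: size 32, value 123
Minimum size: 30 MB.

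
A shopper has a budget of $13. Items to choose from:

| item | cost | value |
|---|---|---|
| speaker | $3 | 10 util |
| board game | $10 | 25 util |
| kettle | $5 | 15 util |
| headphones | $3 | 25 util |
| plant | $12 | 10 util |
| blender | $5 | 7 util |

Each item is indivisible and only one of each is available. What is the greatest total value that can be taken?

50 util

Check high-value combinations within $13:
- speaker+kettle+headphones: cost 3+5+3=11, value 10+15+25=50
- board game+headphones: cost 10+3=13, value 25+25=50
- kettle+headphones+blender: cost 5+3+5=13, value 15+25+7=47
- speaker+headphones+blender: cost 3+3+5=11, value 10+25+7=42
Best: 50 util.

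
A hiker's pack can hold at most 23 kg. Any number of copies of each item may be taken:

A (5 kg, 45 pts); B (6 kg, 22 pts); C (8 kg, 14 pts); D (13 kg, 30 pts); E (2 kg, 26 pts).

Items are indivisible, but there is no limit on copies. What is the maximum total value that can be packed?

286 pts

Best value-per-unit is E at 26/2, and filling with it alone uses weight 11×2=22. No mix of the others beats 11×26 = 286.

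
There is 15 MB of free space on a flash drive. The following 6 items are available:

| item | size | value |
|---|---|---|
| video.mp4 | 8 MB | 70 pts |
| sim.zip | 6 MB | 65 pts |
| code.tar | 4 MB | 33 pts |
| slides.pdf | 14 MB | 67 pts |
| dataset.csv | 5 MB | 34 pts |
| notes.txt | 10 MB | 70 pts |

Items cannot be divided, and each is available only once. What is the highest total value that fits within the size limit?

This is a 0/1 knapsack; check combinations near the capacity.
- video.mp4+sim.zip: size 8+6=14, value 70+65=135
- sim.zip+code.tar+dataset.csv: size 6+4+5=15, value 65+33+34=132
- video.mp4+dataset.csv: size 8+5=13, value 70+34=104
- dataset.csv+notes.txt: size 5+10=15, value 34+70=104
- video.mp4+code.tar: size 8+4=12, value 70+33=103
Best: 135 pts.

135 pts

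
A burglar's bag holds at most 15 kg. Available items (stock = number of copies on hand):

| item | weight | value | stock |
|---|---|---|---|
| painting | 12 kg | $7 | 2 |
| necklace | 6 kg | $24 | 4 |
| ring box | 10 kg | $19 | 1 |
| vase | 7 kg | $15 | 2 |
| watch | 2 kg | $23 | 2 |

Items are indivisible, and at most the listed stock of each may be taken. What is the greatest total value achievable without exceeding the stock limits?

$71

Top feasible selections:
- 2×necklace + 1×watch: weight 14, value 71
- 1×necklace + 2×watch: weight 10, value 70
- 1×ring box + 2×watch: weight 14, value 65
Best: $71.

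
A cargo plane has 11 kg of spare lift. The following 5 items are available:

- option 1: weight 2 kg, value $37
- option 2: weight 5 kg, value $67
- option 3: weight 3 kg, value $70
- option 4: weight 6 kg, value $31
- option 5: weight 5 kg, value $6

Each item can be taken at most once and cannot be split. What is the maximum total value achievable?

Check high-value combinations within 11 kg:
- option 1+option 2+option 3: weight 2+5+3=10, value 37+67+70=174
- option 1+option 3+option 4: weight 2+3+6=11, value 37+70+31=138
- option 2+option 3: weight 5+3=8, value 67+70=137
- option 1+option 3+option 5: weight 2+3+5=10, value 37+70+6=113
Best: $174.

$174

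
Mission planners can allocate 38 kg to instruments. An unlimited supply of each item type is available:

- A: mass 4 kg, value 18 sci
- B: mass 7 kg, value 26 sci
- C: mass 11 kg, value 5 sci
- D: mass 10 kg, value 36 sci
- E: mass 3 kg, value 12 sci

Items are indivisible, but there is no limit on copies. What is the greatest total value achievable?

168 sci

Best value-per-unit is A at 18/4; filling with it alone gives 9×18 = 162.
Optimal mix: 8×A + 2×E → mass 38, value 168.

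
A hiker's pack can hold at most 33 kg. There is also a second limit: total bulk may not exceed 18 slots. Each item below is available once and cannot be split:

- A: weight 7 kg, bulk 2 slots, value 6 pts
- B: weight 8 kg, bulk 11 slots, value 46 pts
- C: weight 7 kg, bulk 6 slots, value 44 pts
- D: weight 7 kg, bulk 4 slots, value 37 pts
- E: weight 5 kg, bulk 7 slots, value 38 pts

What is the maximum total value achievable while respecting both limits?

119 pts

Feasible sets respecting both limits:
- C+D+E: weight 19, bulk 17, value 119
- B+C: weight 15, bulk 17, value 90
- A+B+D: weight 22, bulk 17, value 89
Best: 119 pts.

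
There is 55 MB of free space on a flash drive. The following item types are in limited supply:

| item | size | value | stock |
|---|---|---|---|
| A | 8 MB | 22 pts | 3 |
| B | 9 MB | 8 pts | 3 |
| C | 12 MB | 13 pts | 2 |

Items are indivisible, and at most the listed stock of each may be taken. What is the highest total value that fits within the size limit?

95 pts

Best selections within size 55 and stock limits:
- 3×A + 2×B + 1×C: size 54, value 95
- 3×A + 2×C: size 48, value 92
Best: 95 pts.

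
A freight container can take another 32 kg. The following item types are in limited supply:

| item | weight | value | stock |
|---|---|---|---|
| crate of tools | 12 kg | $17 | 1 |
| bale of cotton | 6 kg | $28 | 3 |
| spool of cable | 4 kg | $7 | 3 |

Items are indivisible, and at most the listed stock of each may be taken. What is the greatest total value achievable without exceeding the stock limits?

Top feasible selections:
- 3×bale of cotton + 3×spool of cable: weight 30, value 105
- 1×crate of tools + 3×bale of cotton: weight 30, value 101
- 3×bale of cotton + 2×spool of cable: weight 26, value 98
- 3×bale of cotton + 1×spool of cable: weight 22, value 91
Best: $105.

$105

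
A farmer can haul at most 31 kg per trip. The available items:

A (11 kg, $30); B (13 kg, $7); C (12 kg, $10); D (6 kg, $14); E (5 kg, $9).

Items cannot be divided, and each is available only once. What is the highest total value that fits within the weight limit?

Check high-value combinations within 31 kg:
- A+C+D: weight 11+12+6=29, value 30+10+14=54
- A+D+E: weight 11+6+5=22, value 30+14+9=53
- A+B+D: weight 11+13+6=30, value 30+7+14=51
- A+C+E: weight 11+12+5=28, value 30+10+9=49
- A+B+E: weight 11+13+5=29, value 30+7+9=46
Best: $54.

$54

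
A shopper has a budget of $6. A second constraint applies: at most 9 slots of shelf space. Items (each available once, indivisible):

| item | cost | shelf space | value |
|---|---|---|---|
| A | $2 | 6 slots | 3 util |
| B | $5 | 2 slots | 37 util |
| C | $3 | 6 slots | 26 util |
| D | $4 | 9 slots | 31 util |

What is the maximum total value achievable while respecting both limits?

Feasible sets respecting both limits:
- B: cost 5, shelf space 2, value 37
- D: cost 4, shelf space 9, value 31
- C: cost 3, shelf space 6, value 26
- A: cost 2, shelf space 6, value 3
Best: 37 util.

37 util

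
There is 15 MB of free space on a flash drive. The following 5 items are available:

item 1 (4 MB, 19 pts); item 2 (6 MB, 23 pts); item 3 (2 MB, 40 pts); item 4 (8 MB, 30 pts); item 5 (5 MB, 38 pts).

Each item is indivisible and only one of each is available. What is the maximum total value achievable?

Check high-value combinations within 15 MB:
- item 3+item 4+item 5: size 2+8+5=15, value 40+30+38=108
- item 2+item 3+item 5: size 6+2+5=13, value 23+40+38=101
- item 1+item 3+item 5: size 4+2+5=11, value 19+40+38=97
- item 1+item 3+item 4: size 4+2+8=14, value 19+40+30=89
Best: 108 pts.

108 pts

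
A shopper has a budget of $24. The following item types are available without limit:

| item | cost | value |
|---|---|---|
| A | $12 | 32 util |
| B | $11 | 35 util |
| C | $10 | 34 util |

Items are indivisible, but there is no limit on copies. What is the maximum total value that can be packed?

70 util

Best value-per-unit is C at 34/10; filling with it alone gives 2×34 = 68.
Optimal mix: 2×B → cost 22, value 70.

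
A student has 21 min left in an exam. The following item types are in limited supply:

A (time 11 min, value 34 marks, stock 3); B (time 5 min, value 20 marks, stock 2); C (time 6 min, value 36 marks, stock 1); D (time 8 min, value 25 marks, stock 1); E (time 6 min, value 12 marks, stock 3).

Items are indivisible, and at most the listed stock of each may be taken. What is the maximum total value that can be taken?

Top feasible selections:
- 1×B + 1×C + 1×D: time 19, value 81
- 2×B + 1×C: time 16, value 76
Best: 81 marks.

81 marks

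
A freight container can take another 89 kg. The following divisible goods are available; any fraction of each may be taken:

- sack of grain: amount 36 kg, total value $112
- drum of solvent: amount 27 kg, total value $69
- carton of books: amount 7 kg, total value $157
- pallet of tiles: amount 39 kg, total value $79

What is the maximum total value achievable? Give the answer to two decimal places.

376.49

Take in order of value per unit:
- carton of books (157/7 per unit): all 7 → value 157, running total 157.00
- sack of grain (112/36 per unit): all 36 → value 112, running total 269.00
- drum of solvent (69/27 per unit): all 27 → value 69, running total 338.00
- pallet of tiles (79/39 per unit): 19 of 39 → value 19×79/39 = 38.4872, running total 376.49
Total 376.49.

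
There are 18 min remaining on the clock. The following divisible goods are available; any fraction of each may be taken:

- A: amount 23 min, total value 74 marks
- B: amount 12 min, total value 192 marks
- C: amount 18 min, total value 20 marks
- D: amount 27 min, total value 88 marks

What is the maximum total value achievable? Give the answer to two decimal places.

211.56

Take in order of value per unit:
- B (192/12 per unit): all 12 → value 192, running total 192.00
- D (88/27 per unit): 6 of 27 → value 6×88/27 = 19.5556, running total 211.56
Total 211.56.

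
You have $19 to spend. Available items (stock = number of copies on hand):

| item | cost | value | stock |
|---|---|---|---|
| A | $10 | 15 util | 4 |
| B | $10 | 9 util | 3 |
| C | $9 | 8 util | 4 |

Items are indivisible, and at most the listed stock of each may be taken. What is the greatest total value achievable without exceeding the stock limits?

Top feasible selections:
- 1×A + 1×C: cost 19, value 23
- 1×B + 1×C: cost 19, value 17
Best: 23 util.

23 util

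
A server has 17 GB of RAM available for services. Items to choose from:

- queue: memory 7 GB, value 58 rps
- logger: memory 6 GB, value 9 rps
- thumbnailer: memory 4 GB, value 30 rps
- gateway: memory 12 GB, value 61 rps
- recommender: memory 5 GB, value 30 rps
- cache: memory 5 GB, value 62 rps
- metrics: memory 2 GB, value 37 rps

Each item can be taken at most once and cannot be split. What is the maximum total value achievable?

159 rps

Check high-value combinations within 17 GB:
- thumbnailer+recommender+cache+metrics: memory 4+5+5+2=16, value 30+30+62+37=159
- queue+cache+metrics: memory 7+5+2=14, value 58+62+37=157
- queue+thumbnailer+cache: memory 7+4+5=16, value 58+30+62=150
- queue+recommender+cache: memory 7+5+5=17, value 58+30+62=150
- logger+thumbnailer+cache+metrics: memory 6+4+5+2=17, value 9+30+62+37=138
Best: 159 rps.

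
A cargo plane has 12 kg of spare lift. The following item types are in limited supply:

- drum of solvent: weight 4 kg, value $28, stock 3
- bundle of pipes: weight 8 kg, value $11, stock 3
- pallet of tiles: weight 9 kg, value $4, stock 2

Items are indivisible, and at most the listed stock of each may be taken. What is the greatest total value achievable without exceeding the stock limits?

$84

Top feasible selections:
- 3×drum of solvent: weight 12, value 84
- 2×drum of solvent: weight 8, value 56
Best: $84.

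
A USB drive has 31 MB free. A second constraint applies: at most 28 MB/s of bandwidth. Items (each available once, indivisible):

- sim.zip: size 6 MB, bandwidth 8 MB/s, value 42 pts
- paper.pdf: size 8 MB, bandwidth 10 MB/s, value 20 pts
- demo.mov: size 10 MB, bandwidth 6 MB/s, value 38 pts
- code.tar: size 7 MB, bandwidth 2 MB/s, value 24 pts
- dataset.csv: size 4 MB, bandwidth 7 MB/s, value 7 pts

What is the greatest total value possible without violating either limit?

Feasible sets respecting both limits:
- sim.zip+paper.pdf+demo.mov+code.tar: size 31, bandwidth 26, value 124
- sim.zip+demo.mov+code.tar+dataset.csv: size 27, bandwidth 23, value 111
- sim.zip+demo.mov+code.tar: size 23, bandwidth 16, value 104
Best: 124 pts.

124 pts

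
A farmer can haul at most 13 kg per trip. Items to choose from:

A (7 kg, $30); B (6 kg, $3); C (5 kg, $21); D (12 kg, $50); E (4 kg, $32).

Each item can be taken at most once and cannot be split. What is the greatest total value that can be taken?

Check high-value combinations within 13 kg:
- A+E: weight 7+4=11, value 30+32=62
- C+E: weight 5+4=9, value 21+32=53
- A+C: weight 7+5=12, value 30+21=51
- D: weight 12, value 50
- B+E: weight 6+4=10, value 3+32=35
Best: $62.

$62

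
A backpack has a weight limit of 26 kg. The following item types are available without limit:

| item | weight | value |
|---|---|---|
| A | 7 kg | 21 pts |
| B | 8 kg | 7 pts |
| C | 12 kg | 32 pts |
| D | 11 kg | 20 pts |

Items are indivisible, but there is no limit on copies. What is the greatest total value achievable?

Best value-per-unit is A at 21/7; filling with it alone gives 3×21 = 63.
Optimal mix: 2×A + 1×C → weight 26, value 74.

74 pts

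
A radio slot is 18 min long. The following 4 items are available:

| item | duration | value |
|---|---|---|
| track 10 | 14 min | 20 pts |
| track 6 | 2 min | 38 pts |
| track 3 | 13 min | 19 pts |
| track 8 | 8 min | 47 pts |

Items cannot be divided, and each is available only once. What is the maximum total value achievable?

85 pts

Check high-value combinations within 18 min:
- track 6+track 8: duration 2+8=10, value 38+47=85
- track 10+track 6: duration 14+2=16, value 20+38=58
- track 6+track 3: duration 2+13=15, value 38+19=57
- track 8: duration 8, value 47
Best: 85 pts.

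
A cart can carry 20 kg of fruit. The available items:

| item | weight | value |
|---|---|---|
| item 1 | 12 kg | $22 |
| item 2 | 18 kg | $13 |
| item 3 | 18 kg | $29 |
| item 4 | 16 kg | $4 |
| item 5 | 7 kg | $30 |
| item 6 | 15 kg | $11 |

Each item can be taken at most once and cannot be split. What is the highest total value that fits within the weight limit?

Check high-value combinations within 20 kg:
- item 1+item 5: weight 12+7=19, value 22+30=52
- item 5: weight 7, value 30
- item 3: weight 18, value 29
- item 1: weight 12, value 22
- item 2: weight 18, value 13
Best: $52.

$52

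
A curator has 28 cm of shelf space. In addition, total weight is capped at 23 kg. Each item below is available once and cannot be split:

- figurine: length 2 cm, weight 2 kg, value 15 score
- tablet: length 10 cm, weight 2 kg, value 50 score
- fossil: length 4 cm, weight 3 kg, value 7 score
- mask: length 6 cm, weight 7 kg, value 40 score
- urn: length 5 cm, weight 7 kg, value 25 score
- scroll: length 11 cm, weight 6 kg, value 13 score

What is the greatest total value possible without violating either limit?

137 score

Feasible sets respecting both limits:
- figurine+tablet+fossil+mask+urn: length 27, weight 21, value 137
- figurine+tablet+mask+urn: length 23, weight 18, value 130
- tablet+fossil+mask+urn: length 25, weight 19, value 122
Best: 137 score.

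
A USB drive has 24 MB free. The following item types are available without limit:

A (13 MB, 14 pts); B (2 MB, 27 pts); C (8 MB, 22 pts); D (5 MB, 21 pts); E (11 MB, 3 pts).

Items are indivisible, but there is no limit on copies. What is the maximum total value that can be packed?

324 pts

Best value-per-unit is B at 27/2, and filling with it alone uses size 12×2=24. No mix of the others beats 12×27 = 324.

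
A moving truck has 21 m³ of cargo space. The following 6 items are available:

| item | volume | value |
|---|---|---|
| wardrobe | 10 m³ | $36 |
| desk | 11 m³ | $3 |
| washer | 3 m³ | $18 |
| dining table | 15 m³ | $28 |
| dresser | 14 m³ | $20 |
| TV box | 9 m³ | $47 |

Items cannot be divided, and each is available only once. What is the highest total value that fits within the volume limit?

This is a 0/1 knapsack; check combinations near the capacity.
- wardrobe+TV box: volume 10+9=19, value 36+47=83
- washer+TV box: volume 3+9=12, value 18+47=65
- wardrobe+washer: volume 10+3=13, value 36+18=54
- desk+TV box: volume 11+9=20, value 3+47=50
Best: $83.

$83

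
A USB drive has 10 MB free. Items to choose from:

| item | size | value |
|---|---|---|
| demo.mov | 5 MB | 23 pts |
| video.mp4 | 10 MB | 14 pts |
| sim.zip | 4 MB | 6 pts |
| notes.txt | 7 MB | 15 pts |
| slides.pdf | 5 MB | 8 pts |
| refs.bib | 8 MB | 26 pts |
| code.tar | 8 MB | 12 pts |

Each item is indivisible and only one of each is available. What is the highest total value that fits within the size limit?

This is a 0/1 knapsack; check combinations near the capacity.
- demo.mov+slides.pdf: size 5+5=10, value 23+8=31
- demo.mov+sim.zip: size 5+4=9, value 23+6=29
- refs.bib: size 8, value 26
- demo.mov: size 5, value 23
Best: 31 pts.

31 pts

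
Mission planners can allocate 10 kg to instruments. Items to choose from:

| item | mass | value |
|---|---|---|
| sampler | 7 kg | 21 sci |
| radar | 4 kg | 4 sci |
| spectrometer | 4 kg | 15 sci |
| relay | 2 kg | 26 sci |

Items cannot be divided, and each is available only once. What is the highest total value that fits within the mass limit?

47 sci

Check high-value combinations within 10 kg:
- sampler+relay: mass 7+2=9, value 21+26=47
- radar+spectrometer+relay: mass 4+4+2=10, value 4+15+26=45
- spectrometer+relay: mass 4+2=6, value 15+26=41
Best: 47 sci.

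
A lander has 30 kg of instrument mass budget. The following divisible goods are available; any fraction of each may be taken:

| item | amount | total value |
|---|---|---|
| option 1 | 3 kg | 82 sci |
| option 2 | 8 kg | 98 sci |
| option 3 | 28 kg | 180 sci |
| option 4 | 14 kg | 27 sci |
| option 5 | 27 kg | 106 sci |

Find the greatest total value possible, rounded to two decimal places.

302.14

Take in order of value per unit:
- option 1 (82/3 per unit): all 3 → value 82, running total 82.00
- option 2 (98/8 per unit): all 8 → value 98, running total 180.00
- option 3 (180/28 per unit): 19 of 28 → value 19×180/28 = 122.1429, running total 302.14
Total 302.14.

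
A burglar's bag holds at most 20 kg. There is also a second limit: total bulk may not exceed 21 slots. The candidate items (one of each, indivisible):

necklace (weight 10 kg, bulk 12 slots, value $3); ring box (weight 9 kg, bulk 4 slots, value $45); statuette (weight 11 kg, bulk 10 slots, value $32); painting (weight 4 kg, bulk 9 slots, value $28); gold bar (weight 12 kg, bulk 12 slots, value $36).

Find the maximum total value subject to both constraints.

Feasible sets respecting both limits:
- ring box+statuette: weight 20, bulk 14, value 77
- ring box+painting: weight 13, bulk 13, value 73
- painting+gold bar: weight 16, bulk 21, value 64
Best: $77.

$77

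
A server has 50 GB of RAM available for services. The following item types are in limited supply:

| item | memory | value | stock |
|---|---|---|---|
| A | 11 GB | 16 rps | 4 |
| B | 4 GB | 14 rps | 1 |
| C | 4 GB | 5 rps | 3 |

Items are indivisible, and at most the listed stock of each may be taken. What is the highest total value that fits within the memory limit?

78 rps

Top feasible selections:
- 4×A + 1×B: memory 48, value 78
- 3×A + 1×B + 3×C: memory 49, value 77
- 3×A + 1×B + 2×C: memory 45, value 72
Best: 78 rps.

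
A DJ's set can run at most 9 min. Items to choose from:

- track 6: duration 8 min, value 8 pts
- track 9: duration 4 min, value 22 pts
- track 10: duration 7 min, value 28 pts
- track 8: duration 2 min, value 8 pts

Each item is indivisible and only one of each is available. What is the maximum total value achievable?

36 pts

Check high-value combinations within 9 min:
- track 10+track 8: duration 7+2=9, value 28+8=36
- track 9+track 8: duration 4+2=6, value 22+8=30
- track 10: duration 7, value 28
Best: 36 pts.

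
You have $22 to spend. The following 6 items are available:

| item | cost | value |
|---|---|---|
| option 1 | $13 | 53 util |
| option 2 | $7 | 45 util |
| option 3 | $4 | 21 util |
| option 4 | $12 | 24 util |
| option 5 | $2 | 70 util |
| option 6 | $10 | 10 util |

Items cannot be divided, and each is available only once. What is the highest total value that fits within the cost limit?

Check high-value combinations within $22:
- option 1+option 2+option 5: cost 13+7+2=22, value 53+45+70=168
- option 1+option 3+option 5: cost 13+4+2=19, value 53+21+70=144
- option 2+option 4+option 5: cost 7+12+2=21, value 45+24+70=139
- option 2+option 3+option 5: cost 7+4+2=13, value 45+21+70=136
Best: 168 util.

168 util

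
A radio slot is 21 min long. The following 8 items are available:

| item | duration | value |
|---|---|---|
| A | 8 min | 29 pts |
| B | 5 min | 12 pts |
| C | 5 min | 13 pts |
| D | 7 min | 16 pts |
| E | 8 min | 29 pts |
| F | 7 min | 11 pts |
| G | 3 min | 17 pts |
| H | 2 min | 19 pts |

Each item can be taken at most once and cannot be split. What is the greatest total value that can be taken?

94 pts

Check high-value combinations within 21 min:
- A+E+G+H: duration 8+8+3+2=21, value 29+29+17+19=94
- A+D+G+H: duration 8+7+3+2=20, value 29+16+17+19=81
- D+E+G+H: duration 7+8+3+2=20, value 16+29+17+19=81
- A+C+G+H: duration 8+5+3+2=18, value 29+13+17+19=78
Best: 94 pts.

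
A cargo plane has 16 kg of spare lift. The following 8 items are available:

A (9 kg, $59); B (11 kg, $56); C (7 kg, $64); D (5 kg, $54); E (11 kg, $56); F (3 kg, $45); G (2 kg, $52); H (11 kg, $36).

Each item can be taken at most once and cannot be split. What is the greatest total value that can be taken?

$170

Check high-value combinations within 16 kg:
- C+D+G: weight 7+5+2=14, value 64+54+52=170
- A+D+G: weight 9+5+2=16, value 59+54+52=165
- C+D+F: weight 7+5+3=15, value 64+54+45=163
Best: $170.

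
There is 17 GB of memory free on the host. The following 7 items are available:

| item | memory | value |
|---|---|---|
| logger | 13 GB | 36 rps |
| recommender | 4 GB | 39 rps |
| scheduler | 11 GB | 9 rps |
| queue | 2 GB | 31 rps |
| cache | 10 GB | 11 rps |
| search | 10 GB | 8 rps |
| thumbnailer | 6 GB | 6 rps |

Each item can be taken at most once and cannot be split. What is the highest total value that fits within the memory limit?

81 rps

Check high-value combinations within 17 GB:
- recommender+queue+cache: memory 4+2+10=16, value 39+31+11=81
- recommender+scheduler+queue: memory 4+11+2=17, value 39+9+31=79
- recommender+queue+search: memory 4+2+10=16, value 39+31+8=78
Best: 81 rps.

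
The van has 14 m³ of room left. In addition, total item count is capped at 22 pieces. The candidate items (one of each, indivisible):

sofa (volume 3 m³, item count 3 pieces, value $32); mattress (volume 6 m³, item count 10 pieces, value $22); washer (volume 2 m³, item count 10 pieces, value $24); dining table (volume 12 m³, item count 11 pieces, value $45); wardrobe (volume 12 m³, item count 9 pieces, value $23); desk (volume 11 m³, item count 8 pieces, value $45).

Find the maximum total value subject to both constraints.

Feasible sets respecting both limits:
- sofa+desk: volume 14, item count 11, value 77
- washer+dining table: volume 14, item count 21, value 69
- washer+desk: volume 13, item count 18, value 69
Best: $77.

$77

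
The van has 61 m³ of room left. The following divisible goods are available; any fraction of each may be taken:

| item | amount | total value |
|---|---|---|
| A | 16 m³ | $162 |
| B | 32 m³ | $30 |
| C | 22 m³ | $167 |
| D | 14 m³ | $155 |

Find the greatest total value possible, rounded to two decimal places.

492.44

Take in order of value per unit:
- D (155/14 per unit): all 14 → value 155, running total 155.00
- A (162/16 per unit): all 16 → value 162, running total 317.00
- C (167/22 per unit): all 22 → value 167, running total 484.00
- B (30/32 per unit): 9 of 32 → value 9×30/32 = 8.4375, running total 492.44
Total 492.44.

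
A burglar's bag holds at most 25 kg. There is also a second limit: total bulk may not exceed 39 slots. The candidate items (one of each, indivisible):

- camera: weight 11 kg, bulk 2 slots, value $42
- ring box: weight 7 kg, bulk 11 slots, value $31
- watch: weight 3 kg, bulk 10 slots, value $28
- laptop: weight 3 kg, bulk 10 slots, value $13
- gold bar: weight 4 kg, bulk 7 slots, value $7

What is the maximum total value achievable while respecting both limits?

$114

Feasible sets respecting both limits:
- camera+ring box+watch+laptop: weight 24, bulk 33, value 114
- camera+ring box+watch+gold bar: weight 25, bulk 30, value 108
- camera+ring box+watch: weight 21, bulk 23, value 101
- camera+ring box+laptop+gold bar: weight 25, bulk 30, value 93
Best: $114.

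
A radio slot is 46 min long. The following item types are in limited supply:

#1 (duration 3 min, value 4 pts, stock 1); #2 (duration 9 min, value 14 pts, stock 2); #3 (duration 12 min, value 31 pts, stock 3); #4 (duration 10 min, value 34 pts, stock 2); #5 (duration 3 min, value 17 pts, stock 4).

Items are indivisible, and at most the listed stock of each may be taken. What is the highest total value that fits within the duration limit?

167 pts

Top feasible selections:
- 1×#3 + 2×#4 + 4×#5: duration 44, value 167
- 2×#3 + 1×#4 + 4×#5: duration 46, value 164
- 1×#1 + 1×#3 + 2×#4 + 3×#5: duration 44, value 154
Best: 167 pts.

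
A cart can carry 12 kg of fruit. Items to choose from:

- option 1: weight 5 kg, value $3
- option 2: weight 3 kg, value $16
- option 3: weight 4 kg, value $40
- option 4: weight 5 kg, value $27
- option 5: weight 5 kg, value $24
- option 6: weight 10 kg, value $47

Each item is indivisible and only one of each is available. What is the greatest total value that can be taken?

$83

Check high-value combinations within 12 kg:
- option 2+option 3+option 4: weight 3+4+5=12, value 16+40+27=83
- option 2+option 3+option 5: weight 3+4+5=12, value 16+40+24=80
- option 3+option 4: weight 4+5=9, value 40+27=67
Best: $83.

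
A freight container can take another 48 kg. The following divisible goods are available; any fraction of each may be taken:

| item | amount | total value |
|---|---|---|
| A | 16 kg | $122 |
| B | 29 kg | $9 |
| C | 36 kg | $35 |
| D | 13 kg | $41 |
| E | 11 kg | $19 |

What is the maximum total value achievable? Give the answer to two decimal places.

189.78

Take in order of value per unit:
- A (122/16 per unit): all 16 → value 122, running total 122.00
- D (41/13 per unit): all 13 → value 41, running total 163.00
- E (19/11 per unit): all 11 → value 19, running total 182.00
- C (35/36 per unit): 8 of 36 → value 8×35/36 = 7.7778, running total 189.78
Total 189.78.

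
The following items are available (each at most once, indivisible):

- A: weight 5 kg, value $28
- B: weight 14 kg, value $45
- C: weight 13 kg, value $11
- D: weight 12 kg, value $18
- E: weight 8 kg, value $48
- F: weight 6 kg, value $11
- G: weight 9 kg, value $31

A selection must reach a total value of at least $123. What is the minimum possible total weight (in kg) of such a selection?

Subsets with value ≥ 123, sorted by total weight:
- B+E+G: weight 31, value 124
- A+B+E+F: weight 33, value 132
- A+D+E+G: weight 34, value 125
Minimum weight: 31 kg.

31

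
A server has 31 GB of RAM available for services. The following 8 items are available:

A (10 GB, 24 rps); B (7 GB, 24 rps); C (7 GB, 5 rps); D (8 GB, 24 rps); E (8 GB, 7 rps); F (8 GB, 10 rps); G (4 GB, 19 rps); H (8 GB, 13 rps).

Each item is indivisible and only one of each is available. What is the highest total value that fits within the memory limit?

91 rps

Check high-value combinations within 31 GB:
- A+B+D+G: memory 10+7+8+4=29, value 24+24+24+19=91
- B+D+G+H: memory 7+8+4+8=27, value 24+24+19+13=80
- A+B+G+H: memory 10+7+4+8=29, value 24+24+19+13=80
- A+D+G+H: memory 10+8+4+8=30, value 24+24+19+13=80
- B+D+F+G: memory 7+8+8+4=27, value 24+24+10+19=77
Best: 91 rps.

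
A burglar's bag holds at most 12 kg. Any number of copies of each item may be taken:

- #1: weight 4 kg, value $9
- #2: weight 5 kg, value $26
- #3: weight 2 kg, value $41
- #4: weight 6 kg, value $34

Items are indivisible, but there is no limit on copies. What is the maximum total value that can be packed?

Best value-per-unit is #3 at 41/2, and filling with it alone uses weight 6×2=12. No mix of the others beats 6×41 = 246.

$246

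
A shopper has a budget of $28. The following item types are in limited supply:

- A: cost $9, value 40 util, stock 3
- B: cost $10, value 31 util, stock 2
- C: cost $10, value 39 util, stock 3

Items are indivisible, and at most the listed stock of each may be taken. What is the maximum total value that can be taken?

120 util

Top feasible selections:
- 3×A: cost 27, value 120
- 2×A + 1×C: cost 28, value 119
- 2×A + 1×B: cost 28, value 111
- 2×A: cost 18, value 80
Best: 120 util.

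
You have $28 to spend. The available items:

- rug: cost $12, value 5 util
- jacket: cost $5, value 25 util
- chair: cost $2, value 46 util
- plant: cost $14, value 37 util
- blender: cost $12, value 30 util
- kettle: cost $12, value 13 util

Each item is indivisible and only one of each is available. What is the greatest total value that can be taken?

113 util

This is a 0/1 knapsack; check combinations near the capacity.
- chair+plant+blender: cost 2+14+12=28, value 46+37+30=113
- jacket+chair+plant: cost 5+2+14=21, value 25+46+37=108
- jacket+chair+blender: cost 5+2+12=19, value 25+46+30=101
- chair+plant+kettle: cost 2+14+12=28, value 46+37+13=96
Best: 113 util.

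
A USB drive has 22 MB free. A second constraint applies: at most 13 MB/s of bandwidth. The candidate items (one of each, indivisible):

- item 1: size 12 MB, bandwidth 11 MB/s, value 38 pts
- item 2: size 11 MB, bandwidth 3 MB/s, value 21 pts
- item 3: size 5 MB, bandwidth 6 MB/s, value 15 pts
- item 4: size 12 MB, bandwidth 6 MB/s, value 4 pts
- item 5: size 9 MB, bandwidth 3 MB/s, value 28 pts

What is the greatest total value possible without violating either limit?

49 pts

Feasible sets respecting both limits:
- item 2+item 5: size 20, bandwidth 6, value 49
- item 3+item 5: size 14, bandwidth 9, value 43
- item 1: size 12, bandwidth 11, value 38
Best: 49 pts.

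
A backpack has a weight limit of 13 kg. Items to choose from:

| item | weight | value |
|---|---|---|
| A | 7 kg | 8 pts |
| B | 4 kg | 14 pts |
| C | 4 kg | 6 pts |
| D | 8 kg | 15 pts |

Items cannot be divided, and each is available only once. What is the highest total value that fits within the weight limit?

29 pts

Check high-value combinations within 13 kg:
- B+D: weight 4+8=12, value 14+15=29
- A+B: weight 7+4=11, value 8+14=22
- C+D: weight 4+8=12, value 6+15=21
- B+C: weight 4+4=8, value 14+6=20
Best: 29 pts.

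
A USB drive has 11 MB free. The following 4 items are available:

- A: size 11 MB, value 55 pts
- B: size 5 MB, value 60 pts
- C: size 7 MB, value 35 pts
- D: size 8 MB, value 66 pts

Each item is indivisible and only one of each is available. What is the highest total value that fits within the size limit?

Check high-value combinations within 11 MB:
- D: size 8, value 66
- B: size 5, value 60
- A: size 11, value 55
- C: size 7, value 35
Best: 66 pts.

66 pts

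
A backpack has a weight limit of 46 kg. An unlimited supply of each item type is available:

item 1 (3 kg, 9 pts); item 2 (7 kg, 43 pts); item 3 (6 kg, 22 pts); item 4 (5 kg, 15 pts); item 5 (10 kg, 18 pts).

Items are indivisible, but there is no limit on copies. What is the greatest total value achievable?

Best value-per-unit is item 2 at 43/7; filling with it alone gives 6×43 = 258.
Optimal mix: 1×item 1 + 6×item 2 → weight 45, value 267.

267 pts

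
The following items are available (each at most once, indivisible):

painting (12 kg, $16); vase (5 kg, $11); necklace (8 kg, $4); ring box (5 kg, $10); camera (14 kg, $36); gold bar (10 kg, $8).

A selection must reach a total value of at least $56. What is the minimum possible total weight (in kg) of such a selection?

24

Subsets with value ≥ 56, sorted by total weight:
- vase+ring box+camera: weight 24, value 57
- painting+vase+camera: weight 31, value 63
- painting+ring box+camera: weight 31, value 62
- vase+necklace+ring box+camera: weight 32, value 61
Minimum weight: 24 kg.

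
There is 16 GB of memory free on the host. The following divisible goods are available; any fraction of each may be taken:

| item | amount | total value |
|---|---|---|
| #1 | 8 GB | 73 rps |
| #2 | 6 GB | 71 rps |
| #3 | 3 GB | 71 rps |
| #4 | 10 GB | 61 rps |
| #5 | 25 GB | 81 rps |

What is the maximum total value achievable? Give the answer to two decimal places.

Take in order of value per unit:
- #3 (71/3 per unit): all 3 → value 71, running total 71.00
- #2 (71/6 per unit): all 6 → value 71, running total 142.00
- #1 (73/8 per unit): 7 of 8 → value 7×73/8 = 63.8750, running total 205.88
Total 205.88.

205.88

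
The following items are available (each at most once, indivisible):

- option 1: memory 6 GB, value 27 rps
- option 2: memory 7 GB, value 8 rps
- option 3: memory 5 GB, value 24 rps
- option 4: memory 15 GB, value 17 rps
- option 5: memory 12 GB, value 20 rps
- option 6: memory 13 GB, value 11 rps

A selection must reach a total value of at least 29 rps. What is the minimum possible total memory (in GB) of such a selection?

Subsets with value ≥ 29, sorted by total memory:
- option 1+option 3: memory 11, value 51
- option 2+option 3: memory 12, value 32
Minimum memory: 11 GB.

11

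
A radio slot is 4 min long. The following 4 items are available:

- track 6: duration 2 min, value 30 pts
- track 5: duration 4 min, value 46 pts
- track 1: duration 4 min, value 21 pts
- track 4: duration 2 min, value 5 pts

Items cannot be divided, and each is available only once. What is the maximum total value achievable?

46 pts

Check high-value combinations within 4 min:
- track 5: duration 4, value 46
- track 6+track 4: duration 2+2=4, value 30+5=35
- track 6: duration 2, value 30
- track 1: duration 4, value 21
- track 4: duration 2, value 5
Best: 46 pts.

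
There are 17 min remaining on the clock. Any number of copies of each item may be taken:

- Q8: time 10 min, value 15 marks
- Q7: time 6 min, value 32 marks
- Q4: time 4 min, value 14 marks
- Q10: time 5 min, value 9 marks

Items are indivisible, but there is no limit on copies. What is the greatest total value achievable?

Best value-per-unit is Q7 at 32/6; filling with it alone gives 2×32 = 64.
Optimal mix: 2×Q7 + 1×Q4 → time 16, value 78.

78 marks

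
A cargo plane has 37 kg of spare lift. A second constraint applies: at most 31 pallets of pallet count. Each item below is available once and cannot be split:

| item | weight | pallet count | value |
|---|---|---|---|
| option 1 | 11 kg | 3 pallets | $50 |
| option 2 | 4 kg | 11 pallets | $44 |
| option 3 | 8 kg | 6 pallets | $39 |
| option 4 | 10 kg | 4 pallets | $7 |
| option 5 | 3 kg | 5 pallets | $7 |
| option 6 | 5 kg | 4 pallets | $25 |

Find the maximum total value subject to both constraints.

Feasible sets respecting both limits:
- option 1+option 2+option 3+option 5+option 6: weight 31, pallet count 29, value 165
- option 1+option 2+option 3+option 6: weight 28, pallet count 24, value 158
- option 1+option 2+option 3+option 4+option 5: weight 36, pallet count 29, value 147
Best: $165.

$165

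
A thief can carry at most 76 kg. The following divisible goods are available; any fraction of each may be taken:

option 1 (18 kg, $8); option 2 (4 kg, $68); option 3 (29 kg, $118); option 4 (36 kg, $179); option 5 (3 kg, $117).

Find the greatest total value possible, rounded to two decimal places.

483.78

Take in order of value per unit:
- option 5 (117/3 per unit): all 3 → value 117, running total 117.00
- option 2 (68/4 per unit): all 4 → value 68, running total 185.00
- option 4 (179/36 per unit): all 36 → value 179, running total 364.00
- option 3 (118/29 per unit): all 29 → value 118, running total 482.00
- option 1 (8/18 per unit): 4 of 18 → value 4×8/18 = 1.7778, running total 483.78
Total 483.78.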